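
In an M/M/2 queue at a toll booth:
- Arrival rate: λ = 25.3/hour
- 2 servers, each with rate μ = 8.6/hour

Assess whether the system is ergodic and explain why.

Stability requires ρ = λ/(cμ) < 1
ρ = 25.3/(2 × 8.6) = 25.3/17.20 = 1.4709
Since 1.4709 ≥ 1, the system is UNSTABLE.
Need c > λ/μ = 25.3/8.6 = 2.94.
Minimum servers needed: c = 3.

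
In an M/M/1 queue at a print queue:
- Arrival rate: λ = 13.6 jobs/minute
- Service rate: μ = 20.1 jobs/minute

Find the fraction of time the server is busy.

Server utilization: ρ = λ/μ
ρ = 13.6/20.1 = 0.6766
The server is busy 67.66% of the time.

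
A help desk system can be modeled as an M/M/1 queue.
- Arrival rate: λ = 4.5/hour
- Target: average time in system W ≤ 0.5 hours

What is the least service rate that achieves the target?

For M/M/1: W = 1/(μ-λ)
Need W ≤ 0.5, so 1/(μ-λ) ≤ 0.5
μ - λ ≥ 1/0.5 = 2.0000
μ ≥ 4.5 + 2.0000 = 6.5000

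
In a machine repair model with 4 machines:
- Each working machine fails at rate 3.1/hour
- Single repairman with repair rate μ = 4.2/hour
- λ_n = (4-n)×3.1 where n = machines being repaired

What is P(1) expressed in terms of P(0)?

P(1)/P(0) = ∏_{i=0}^{1-1} λ_i/μ_{i+1}
= (4-0)×3.1/4.2
= 2.9524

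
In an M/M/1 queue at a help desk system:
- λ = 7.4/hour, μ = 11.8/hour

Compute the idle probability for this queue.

ρ = λ/μ = 7.4/11.8 = 0.6271
P(0) = 1 - ρ = 1 - 0.6271 = 0.3729
The server is idle 37.29% of the time.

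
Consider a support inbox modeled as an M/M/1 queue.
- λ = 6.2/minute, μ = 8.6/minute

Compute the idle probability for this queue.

ρ = λ/μ = 6.2/8.6 = 0.7209
P(0) = 1 - ρ = 1 - 0.7209 = 0.2791
The server is idle 27.91% of the time.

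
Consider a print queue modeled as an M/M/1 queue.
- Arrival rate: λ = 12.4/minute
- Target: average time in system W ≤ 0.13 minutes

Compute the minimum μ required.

For M/M/1: W = 1/(μ-λ)
Need W ≤ 0.13, so 1/(μ-λ) ≤ 0.13
μ - λ ≥ 1/0.13 = 7.6923
μ ≥ 12.4 + 7.6923 = 20.0923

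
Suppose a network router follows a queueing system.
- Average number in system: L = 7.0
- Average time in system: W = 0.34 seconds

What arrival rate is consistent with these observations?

Little's Law: L = λW, so λ = L/W
λ = 7.0/0.34 = 20.5882 packets/second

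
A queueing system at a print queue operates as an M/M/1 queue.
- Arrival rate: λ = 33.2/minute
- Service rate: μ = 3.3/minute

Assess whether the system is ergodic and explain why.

Stability requires ρ = λ/(cμ) < 1
ρ = 33.2/(1 × 3.3) = 33.2/3.30 = 10.0606
Since 10.0606 ≥ 1, the system is UNSTABLE.
Queue grows without bound. Need μ > λ = 33.2.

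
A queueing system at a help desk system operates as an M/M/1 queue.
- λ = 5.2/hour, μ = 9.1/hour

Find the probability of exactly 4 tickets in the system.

ρ = λ/μ = 5.2/9.1 = 0.57143
P(n) = (1-ρ)ρⁿ
P(4) = (1-0.57143) × 0.57143^4
P(4) = 0.428570 × 0.106623
P(4) = 0.04570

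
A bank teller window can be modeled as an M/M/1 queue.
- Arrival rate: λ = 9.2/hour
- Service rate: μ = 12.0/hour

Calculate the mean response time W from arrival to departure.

First, compute utilization: ρ = λ/μ = 9.2/12.0 = 0.7667
For M/M/1: W = 1/(μ-λ)
W = 1/(12.0-9.2) = 1/2.80
W = 0.3571 hours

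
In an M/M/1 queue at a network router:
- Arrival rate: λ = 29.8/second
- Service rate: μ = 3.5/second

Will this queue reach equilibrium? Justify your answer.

Stability requires ρ = λ/(cμ) < 1
ρ = 29.8/(1 × 3.5) = 29.8/3.50 = 8.5143
Since 8.5143 ≥ 1, the system is UNSTABLE.
Queue grows without bound. Need μ > λ = 29.8.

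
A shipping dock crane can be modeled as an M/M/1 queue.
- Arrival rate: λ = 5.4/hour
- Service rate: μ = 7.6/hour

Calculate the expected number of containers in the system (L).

ρ = λ/μ = 5.4/7.6 = 0.7105
For M/M/1: L = λ/(μ-λ)
L = 5.4/(7.6-5.4) = 5.4/2.20
L = 2.4545 containers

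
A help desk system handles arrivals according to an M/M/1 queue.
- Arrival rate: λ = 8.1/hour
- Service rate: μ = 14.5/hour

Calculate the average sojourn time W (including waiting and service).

First, compute utilization: ρ = λ/μ = 8.1/14.5 = 0.5586
For M/M/1: W = 1/(μ-λ)
W = 1/(14.5-8.1) = 1/6.40
W = 0.1562 hours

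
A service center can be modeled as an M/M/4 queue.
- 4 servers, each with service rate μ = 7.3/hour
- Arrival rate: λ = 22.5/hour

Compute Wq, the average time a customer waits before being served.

Traffic intensity: ρ = λ/(cμ) = 22.5/(4×7.3) = 0.7705
Since ρ = 0.7705 < 1, system is stable.
Offered load a = λ/μ = cρ = 22.5/7.3 = 3.0822
P₀ = [ Σₙ₌₀^3 aⁿ/n! + a^4/(4!(1-ρ)) ]⁻¹
Σ = a^0/0! + a^1/1! + a^2/2! + a^3/3! = 1.00000 + 3.08219 + 4.74995 + 4.88009 = 13.7122
a^4/(4!(1-ρ)) = 90.2482/(24 × 0.229452) = 16.3884
P₀ = 1/(13.7122 + 16.3884) = 0.03322
Lq = P₀·a^4·ρ / (4!(1-ρ)²) = 0.033222 × 90.2482 × 0.77055 / (24 × 0.052648) = 1.8284
Wq = Lq/λ = 1.8284/22.5 = 0.08126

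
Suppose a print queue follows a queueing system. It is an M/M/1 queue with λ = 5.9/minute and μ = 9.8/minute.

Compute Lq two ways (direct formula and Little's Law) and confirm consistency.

Method 1 (direct): Lq = λ²/(μ(μ-λ)) = 34.81/(9.8 × 3.90) = 0.9108

Method 2 (Little's Law):
W = 1/(μ-λ) = 1/3.90 = 0.25641
Wq = W - 1/μ = 0.25641 - 0.10204 = 0.15437
Lq = λWq = 5.9 × 0.15437 = 0.9108 ✔ (matches Method 1)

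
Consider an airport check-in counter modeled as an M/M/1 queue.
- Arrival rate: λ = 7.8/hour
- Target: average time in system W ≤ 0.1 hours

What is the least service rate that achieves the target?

For M/M/1: W = 1/(μ-λ)
Need W ≤ 0.1, so 1/(μ-λ) ≤ 0.1
μ - λ ≥ 1/0.1 = 10.0000
μ ≥ 7.8 + 10.0000 = 17.8000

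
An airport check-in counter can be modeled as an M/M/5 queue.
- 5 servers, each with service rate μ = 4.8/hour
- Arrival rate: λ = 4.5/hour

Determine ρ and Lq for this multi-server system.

Traffic intensity: ρ = λ/(cμ) = 4.5/(5×4.8) = 0.1875
Since ρ = 0.1875 < 1, system is stable.
Offered load a = λ/μ = cρ = 4.5/4.8 = 0.9375
P₀ = [ Σₙ₌₀^4 aⁿ/n! + a^5/(5!(1-ρ)) ]⁻¹
Σ = a^0/0! + a^1/1! + a^2/2! + a^3/3! + a^4/4! = 1.0000 + 0.9375 + 0.4395 + 0.1373 + 0.03219 = 2.5465
a^5/(5!(1-ρ)) = 0.7242/(120 × 0.8125) = 0.007428
P₀ = 1/(2.5465 + 0.007428) = 0.3916
Lq = P₀·a^5·ρ / (5!(1-ρ)²) = 0.3916 × 0.7242 × 0.1875 / (120 × 0.6602) = 0.0006712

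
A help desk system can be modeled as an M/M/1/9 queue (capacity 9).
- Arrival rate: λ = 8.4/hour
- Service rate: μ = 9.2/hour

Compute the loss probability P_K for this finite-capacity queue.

ρ = λ/μ = 8.4/9.2 = 0.91304
P₀ = (1-ρ)/(1-ρ^(K+1)) = (1-0.91304)/(1-0.91304^10) = 0.08696/0.5974 = 0.1456
P_K = P₀×ρ^K = 0.14557 × 0.91304^9 = 0.14557 × 0.44097 = 0.06419
Blocking probability = 6.42%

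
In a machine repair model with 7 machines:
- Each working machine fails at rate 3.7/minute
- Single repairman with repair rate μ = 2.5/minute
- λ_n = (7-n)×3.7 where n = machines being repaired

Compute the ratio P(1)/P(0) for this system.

P(1)/P(0) = ∏_{i=0}^{1-1} λ_i/μ_{i+1}
= (7-0)×3.7/2.5
= 10.3600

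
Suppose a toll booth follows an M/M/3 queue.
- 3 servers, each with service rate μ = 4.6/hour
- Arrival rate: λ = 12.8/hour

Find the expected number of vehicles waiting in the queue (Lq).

Traffic intensity: ρ = λ/(cμ) = 12.8/(3×4.6) = 0.9275
Since ρ = 0.9275 < 1, system is stable.
Offered load a = λ/μ = cρ = 12.8/4.6 = 2.7826
P₀ = [ Σₙ₌₀^2 aⁿ/n! + a^3/(3!(1-ρ)) ]⁻¹
Σ = a^0/0! + a^1/1! + a^2/2! = 1.0000 + 2.7826 + 3.8715 = 7.6541
a^3/(3!(1-ρ)) = 21.5455/(6 × 0.0724638) = 49.5546
P₀ = 1/(7.6541 + 49.5546) = 0.01748
Lq = P₀·a^3·ρ / (3!(1-ρ)²) = 0.0174799 × 21.5455 × 0.927536 / (6 × 0.00525100) = 11.0875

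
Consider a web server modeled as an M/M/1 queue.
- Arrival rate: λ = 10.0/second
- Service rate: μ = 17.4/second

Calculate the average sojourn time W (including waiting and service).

First, compute utilization: ρ = λ/μ = 10.0/17.4 = 0.5747
For M/M/1: W = 1/(μ-λ)
W = 1/(17.4-10.0) = 1/7.40
W = 0.1351 seconds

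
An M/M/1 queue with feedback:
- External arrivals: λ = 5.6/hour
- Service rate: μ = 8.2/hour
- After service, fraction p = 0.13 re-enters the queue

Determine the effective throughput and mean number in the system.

Effective arrival rate: λ_eff = λ/(1-p) = 5.6/(1-0.13) = 5.6/0.87 = 6.43678
ρ = λ_eff/μ = 6.43678/8.2 = 0.784973
L = ρ/(1-ρ) = 0.784973/(1-0.784973) = 3.6506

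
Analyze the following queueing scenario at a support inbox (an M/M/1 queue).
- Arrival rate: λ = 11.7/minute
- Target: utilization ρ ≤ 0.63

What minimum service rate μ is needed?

ρ = λ/μ, so μ = λ/ρ
μ ≥ 11.7/0.63 = 18.5714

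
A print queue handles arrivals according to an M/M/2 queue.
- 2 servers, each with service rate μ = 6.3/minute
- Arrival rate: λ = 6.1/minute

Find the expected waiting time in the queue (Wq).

Traffic intensity: ρ = λ/(cμ) = 6.1/(2×6.3) = 0.4841
Since ρ = 0.4841 < 1, system is stable.
Offered load a = λ/μ = cρ = 6.1/6.3 = 0.9683
P₀ = [ Σₙ₌₀^1 aⁿ/n! + a^2/(2!(1-ρ)) ]⁻¹
Σ = a^0/0! + a^1/1! = 1.0000 + 0.9683 = 1.9683
a^2/(2!(1-ρ)) = 0.93752/(2 × 0.51587) = 0.9087
P₀ = 1/(1.9683 + 0.9087) = 0.3476
Lq = P₀·a^2·ρ / (2!(1-ρ)²) = 0.3476 × 0.9375 × 0.4841 / (2 × 0.2661) = 0.2964
Wq = Lq/λ = 0.2964/6.1 = 0.04859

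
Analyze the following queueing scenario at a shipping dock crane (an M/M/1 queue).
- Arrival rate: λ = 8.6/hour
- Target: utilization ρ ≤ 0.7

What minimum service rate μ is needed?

ρ = λ/μ, so μ = λ/ρ
μ ≥ 8.6/0.7 = 12.2857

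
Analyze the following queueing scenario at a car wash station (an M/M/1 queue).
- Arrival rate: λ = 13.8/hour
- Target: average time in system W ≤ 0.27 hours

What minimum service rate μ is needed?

For M/M/1: W = 1/(μ-λ)
Need W ≤ 0.27, so 1/(μ-λ) ≤ 0.27
μ - λ ≥ 1/0.27 = 3.7037
μ ≥ 13.8 + 3.7037 = 17.5037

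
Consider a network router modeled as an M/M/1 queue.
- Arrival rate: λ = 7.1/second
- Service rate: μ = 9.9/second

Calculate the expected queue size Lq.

ρ = λ/μ = 7.1/9.9 = 0.7172
For M/M/1: Lq = λ²/(μ(μ-λ))
Lq = 50.41/(9.9 × 2.80)
Lq = 1.8185 packets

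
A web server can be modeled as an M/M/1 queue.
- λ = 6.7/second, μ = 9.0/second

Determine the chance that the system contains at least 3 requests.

ρ = λ/μ = 6.7/9.0 = 0.74444
P(N ≥ n) = ρⁿ
P(N ≥ 3) = 0.74444^3
P(N ≥ 3) = 0.4126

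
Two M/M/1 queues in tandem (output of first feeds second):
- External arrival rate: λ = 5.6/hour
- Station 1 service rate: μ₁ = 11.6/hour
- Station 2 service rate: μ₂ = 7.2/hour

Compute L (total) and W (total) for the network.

By Jackson's theorem, each station behaves as independent M/M/1.
Station 1: ρ₁ = 5.6/11.6 = 0.4828, L₁ = ρ₁/(1-ρ₁) = λ/(μ₁-λ) = 5.6/6.00 = 0.9333
Station 2: ρ₂ = 5.6/7.2 = 0.7778, L₂ = ρ₂/(1-ρ₂) = λ/(μ₂-λ) = 5.6/1.60 = 3.5000
Total: L = L₁ + L₂ = 0.9333 + 3.5000 = 4.4333
W = L/λ = 4.4333/5.6 = 0.7917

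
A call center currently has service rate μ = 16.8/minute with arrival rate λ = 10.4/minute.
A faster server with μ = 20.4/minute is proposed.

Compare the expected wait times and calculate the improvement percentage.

System 1: ρ₁ = 10.4/16.8 = 0.6190, W₁ = 1/(16.8-10.4) = 0.15625
System 2: ρ₂ = 10.4/20.4 = 0.5098, W₂ = 1/(20.4-10.4) = 0.10000
Improvement: (W₁-W₂)/W₁ = (0.15625-0.10000)/0.15625 = 36.00%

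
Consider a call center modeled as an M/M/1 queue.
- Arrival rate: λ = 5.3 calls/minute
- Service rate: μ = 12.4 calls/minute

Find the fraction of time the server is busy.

Server utilization: ρ = λ/μ
ρ = 5.3/12.4 = 0.4274
The server is busy 42.74% of the time.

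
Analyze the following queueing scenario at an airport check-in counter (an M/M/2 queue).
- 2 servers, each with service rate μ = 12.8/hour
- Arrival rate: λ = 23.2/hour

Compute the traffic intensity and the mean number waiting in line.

Traffic intensity: ρ = λ/(cμ) = 23.2/(2×12.8) = 0.9062
Since ρ = 0.9062 < 1, system is stable.
Offered load a = λ/μ = cρ = 23.2/12.8 = 1.8125
P₀ = [ Σₙ₌₀^1 aⁿ/n! + a^2/(2!(1-ρ)) ]⁻¹
Σ = a^0/0! + a^1/1! = 1.0000 + 1.8125 = 2.8125
a^2/(2!(1-ρ)) = 3.285156/(2 × 0.09375000) = 17.5208
P₀ = 1/(2.8125 + 17.5208) = 0.04918
Lq = P₀·a^2·ρ / (2!(1-ρ)²) = 0.049180 × 3.2852 × 0.90625 / (2 × 0.0087891) = 8.3296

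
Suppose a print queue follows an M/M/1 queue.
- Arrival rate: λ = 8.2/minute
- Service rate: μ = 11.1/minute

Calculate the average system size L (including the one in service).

ρ = λ/μ = 8.2/11.1 = 0.7387
For M/M/1: L = λ/(μ-λ)
L = 8.2/(11.1-8.2) = 8.2/2.90
L = 2.8276 jobs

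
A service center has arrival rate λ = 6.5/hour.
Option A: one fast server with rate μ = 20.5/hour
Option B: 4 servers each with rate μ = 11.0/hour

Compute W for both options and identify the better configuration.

Option A: single server μ = 20.5 (M/M/1)
  ρ_A = 6.5/20.5 = 0.3171
  W_A = 1/(μ-λ) = 1/(20.5-6.5) = 1/14.00 = 0.07143

Option B: 4 servers μ = 11.0 (M/M/4)
  ρ_B = λ/(cμ) = 6.5/(4×11.0) = 0.1477
  Offered load a = λ/μ = cρ = 6.5/11.0 = 0.5909
  P₀ = [ Σₙ₌₀^3 aⁿ/n! + a^4/(4!(1-ρ)) ]⁻¹
  Σ = a^0/0! + a^1/1! + a^2/2! + a^3/3! = 1.0000 + 0.5909 + 0.1746 + 0.03439 = 1.7999
  a^4/(4!(1-ρ)) = 0.12192/(24 × 0.85227) = 0.005961
  P₀ = 1/(1.7999 + 0.005961) = 0.5538
  Lq = P₀·a^4·ρ / (4!(1-ρ)²) = 0.55376 × 0.12192 × 0.14773 / (24 × 0.72637) = 0.0005721
  Wq_B = Lq/λ = 0.0005721/6.5 = 0.00008802
  W_B = Wq_B + 1/μ = 0.00008802 + 0.09091 = 0.09100

Since W_A = 0.07143 < W_B = 0.09100, Option A (single fast server) has the shorter time in system.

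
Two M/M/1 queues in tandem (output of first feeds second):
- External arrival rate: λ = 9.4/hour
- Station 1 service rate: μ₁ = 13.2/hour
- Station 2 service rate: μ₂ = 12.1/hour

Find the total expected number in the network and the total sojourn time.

By Jackson's theorem, each station behaves as independent M/M/1.
Station 1: ρ₁ = 9.4/13.2 = 0.7121, L₁ = ρ₁/(1-ρ₁) = λ/(μ₁-λ) = 9.4/3.80 = 2.4737
Station 2: ρ₂ = 9.4/12.1 = 0.7769, L₂ = ρ₂/(1-ρ₂) = λ/(μ₂-λ) = 9.4/2.70 = 3.4815
Total: L = L₁ + L₂ = 2.4737 + 3.4815 = 5.9552
W = L/λ = 5.9552/9.4 = 0.6335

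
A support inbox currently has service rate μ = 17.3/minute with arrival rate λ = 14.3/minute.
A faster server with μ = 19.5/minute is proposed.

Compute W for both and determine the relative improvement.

System 1: ρ₁ = 14.3/17.3 = 0.8266, W₁ = 1/(17.3-14.3) = 0.33333
System 2: ρ₂ = 14.3/19.5 = 0.7333, W₂ = 1/(19.5-14.3) = 0.19231
Improvement: (W₁-W₂)/W₁ = (0.33333-0.19231)/0.33333 = 42.31%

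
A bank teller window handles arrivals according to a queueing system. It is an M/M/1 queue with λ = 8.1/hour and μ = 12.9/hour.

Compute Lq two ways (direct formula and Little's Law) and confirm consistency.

Method 1 (direct): Lq = λ²/(μ(μ-λ)) = 65.61/(12.9 × 4.80) = 1.0596

Method 2 (Little's Law):
W = 1/(μ-λ) = 1/4.80 = 0.20833
Wq = W - 1/μ = 0.20833 - 0.077519 = 0.13081
Lq = λWq = 8.1 × 0.13081 = 1.0596 ✔ (matches Method 1)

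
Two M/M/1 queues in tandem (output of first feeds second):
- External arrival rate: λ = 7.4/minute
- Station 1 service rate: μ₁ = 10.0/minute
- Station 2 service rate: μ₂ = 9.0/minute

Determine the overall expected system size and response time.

By Jackson's theorem, each station behaves as independent M/M/1.
Station 1: ρ₁ = 7.4/10.0 = 0.7400, L₁ = ρ₁/(1-ρ₁) = λ/(μ₁-λ) = 7.4/2.60 = 2.8462
Station 2: ρ₂ = 7.4/9.0 = 0.8222, L₂ = ρ₂/(1-ρ₂) = λ/(μ₂-λ) = 7.4/1.60 = 4.6250
Total: L = L₁ + L₂ = 2.8462 + 4.6250 = 7.4712
W = L/λ = 7.4712/7.4 = 1.0096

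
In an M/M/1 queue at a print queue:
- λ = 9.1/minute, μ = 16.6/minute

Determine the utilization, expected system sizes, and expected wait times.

Step 1: ρ = λ/μ = 9.1/16.6 = 0.5482
Step 2: L = λ/(μ-λ) = 9.1/7.50 = 1.2133
Step 3: Lq = λ²/(μ(μ-λ)) = 82.81/(16.6×7.50) = 0.6651
Step 4: W = 1/(μ-λ) = 1/7.50 = 0.13333
Step 5: Wq = λ/(μ(μ-λ)) = 9.1/(16.6×7.50) = 0.07309
Step 6: P(0) = 1-ρ = 0.4518
Verify: L = λW = 9.1×0.13333 = 1.2133 ✔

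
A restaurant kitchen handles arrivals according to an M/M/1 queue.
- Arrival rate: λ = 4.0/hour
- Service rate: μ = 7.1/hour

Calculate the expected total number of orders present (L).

ρ = λ/μ = 4.0/7.1 = 0.5634
For M/M/1: L = λ/(μ-λ)
L = 4.0/(7.1-4.0) = 4.0/3.10
L = 1.2903 orders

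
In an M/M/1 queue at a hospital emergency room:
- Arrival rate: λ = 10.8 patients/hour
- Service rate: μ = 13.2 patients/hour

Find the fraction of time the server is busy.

Server utilization: ρ = λ/μ
ρ = 10.8/13.2 = 0.8182
The server is busy 81.82% of the time.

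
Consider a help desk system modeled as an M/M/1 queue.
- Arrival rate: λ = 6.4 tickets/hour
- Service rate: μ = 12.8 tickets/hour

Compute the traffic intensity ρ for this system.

Server utilization: ρ = λ/μ
ρ = 6.4/12.8 = 0.5000
The server is busy 50.00% of the time.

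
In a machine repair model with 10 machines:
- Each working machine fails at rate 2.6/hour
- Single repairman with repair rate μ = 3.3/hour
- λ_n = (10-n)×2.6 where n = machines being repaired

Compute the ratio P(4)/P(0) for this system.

P(4)/P(0) = ∏_{i=0}^{4-1} λ_i/μ_{i+1}
= (10-0)×2.6/3.3 × (10-1)×2.6/3.3 × (10-2)×2.6/3.3 × (10-3)×2.6/3.3
= 1942.0847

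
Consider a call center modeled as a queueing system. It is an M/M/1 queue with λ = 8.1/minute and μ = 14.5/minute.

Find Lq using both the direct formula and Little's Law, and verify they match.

Method 1 (direct): Lq = λ²/(μ(μ-λ)) = 65.61/(14.5 × 6.40) = 0.7070

Method 2 (Little's Law):
W = 1/(μ-λ) = 1/6.40 = 0.15625
Wq = W - 1/μ = 0.15625 - 0.068966 = 0.08728
Lq = λWq = 8.1 × 0.08728 = 0.7070 ✔ (matches Method 1)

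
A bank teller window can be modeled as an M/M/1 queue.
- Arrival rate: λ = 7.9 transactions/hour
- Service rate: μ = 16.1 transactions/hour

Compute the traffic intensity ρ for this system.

Server utilization: ρ = λ/μ
ρ = 7.9/16.1 = 0.4907
The server is busy 49.07% of the time.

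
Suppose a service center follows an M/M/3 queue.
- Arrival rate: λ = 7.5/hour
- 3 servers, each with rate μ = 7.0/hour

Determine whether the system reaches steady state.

Stability requires ρ = λ/(cμ) < 1
ρ = 7.5/(3 × 7.0) = 7.5/21.00 = 0.3571
Since 0.3571 < 1, the system is STABLE.
The servers are busy 35.71% of the time.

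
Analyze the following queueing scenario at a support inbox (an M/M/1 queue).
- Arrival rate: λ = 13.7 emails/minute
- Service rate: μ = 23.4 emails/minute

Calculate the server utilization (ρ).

Server utilization: ρ = λ/μ
ρ = 13.7/23.4 = 0.5855
The server is busy 58.55% of the time.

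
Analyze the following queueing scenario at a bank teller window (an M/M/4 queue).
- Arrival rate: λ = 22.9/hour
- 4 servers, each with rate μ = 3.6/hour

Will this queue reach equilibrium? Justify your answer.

Stability requires ρ = λ/(cμ) < 1
ρ = 22.9/(4 × 3.6) = 22.9/14.40 = 1.5903
Since 1.5903 ≥ 1, the system is UNSTABLE.
Need c > λ/μ = 22.9/3.6 = 6.36.
Minimum servers needed: c = 7.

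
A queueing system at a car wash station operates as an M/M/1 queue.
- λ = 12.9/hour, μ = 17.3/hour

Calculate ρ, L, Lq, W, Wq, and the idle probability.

Step 1: ρ = λ/μ = 12.9/17.3 = 0.7457
Step 2: L = λ/(μ-λ) = 12.9/4.40 = 2.9318
Step 3: Lq = λ²/(μ(μ-λ)) = 166.41/(17.3×4.40) = 2.1862
Step 4: W = 1/(μ-λ) = 1/4.40 = 0.22727
Step 5: Wq = λ/(μ(μ-λ)) = 12.9/(17.3×4.40) = 0.1695
Step 6: P(0) = 1-ρ = 0.2543
Verify: L = λW = 12.9×0.22727 = 2.9318 ✔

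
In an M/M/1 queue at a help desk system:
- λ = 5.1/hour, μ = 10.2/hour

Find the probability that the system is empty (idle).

ρ = λ/μ = 5.1/10.2 = 0.5000
P(0) = 1 - ρ = 1 - 0.5000 = 0.5000
The server is idle 50.00% of the time.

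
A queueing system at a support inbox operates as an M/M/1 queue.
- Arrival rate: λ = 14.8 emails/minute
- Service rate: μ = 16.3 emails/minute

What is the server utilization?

Server utilization: ρ = λ/μ
ρ = 14.8/16.3 = 0.9080
The server is busy 90.80% of the time.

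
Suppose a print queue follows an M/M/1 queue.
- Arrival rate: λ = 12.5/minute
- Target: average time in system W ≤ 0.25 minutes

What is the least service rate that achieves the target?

For M/M/1: W = 1/(μ-λ)
Need W ≤ 0.25, so 1/(μ-λ) ≤ 0.25
μ - λ ≥ 1/0.25 = 4.0000
μ ≥ 12.5 + 4.0000 = 16.5000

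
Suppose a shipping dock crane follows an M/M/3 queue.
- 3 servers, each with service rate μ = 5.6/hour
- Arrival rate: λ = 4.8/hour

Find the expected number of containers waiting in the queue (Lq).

Traffic intensity: ρ = λ/(cμ) = 4.8/(3×5.6) = 0.2857
Since ρ = 0.2857 < 1, system is stable.
Offered load a = λ/μ = cρ = 4.8/5.6 = 0.8571
P₀ = [ Σₙ₌₀^2 aⁿ/n! + a^3/(3!(1-ρ)) ]⁻¹
Σ = a^0/0! + a^1/1! + a^2/2! = 1.0000 + 0.85714 + 0.36735 = 2.2245
a^3/(3!(1-ρ)) = 0.6297/(6 × 0.7143) = 0.1469
P₀ = 1/(2.2245 + 0.1469) = 0.4217
Lq = P₀·a^3·ρ / (3!(1-ρ)²) = 0.4217 × 0.6297 × 0.2857 / (6 × 0.5102) = 0.02478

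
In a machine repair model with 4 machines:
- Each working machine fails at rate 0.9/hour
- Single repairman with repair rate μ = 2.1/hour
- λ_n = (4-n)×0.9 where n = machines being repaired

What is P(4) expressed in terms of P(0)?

P(4)/P(0) = ∏_{i=0}^{4-1} λ_i/μ_{i+1}
= (4-0)×0.9/2.1 × (4-1)×0.9/2.1 × (4-2)×0.9/2.1 × (4-3)×0.9/2.1
= 0.8097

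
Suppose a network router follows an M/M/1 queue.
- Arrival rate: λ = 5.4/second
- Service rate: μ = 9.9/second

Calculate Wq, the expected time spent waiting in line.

First, compute utilization: ρ = λ/μ = 5.4/9.9 = 0.5455
For M/M/1: Wq = λ/(μ(μ-λ))
Wq = 5.4/(9.9 × (9.9-5.4))
Wq = 5.4/(9.9 × 4.50)
Wq = 0.1212 seconds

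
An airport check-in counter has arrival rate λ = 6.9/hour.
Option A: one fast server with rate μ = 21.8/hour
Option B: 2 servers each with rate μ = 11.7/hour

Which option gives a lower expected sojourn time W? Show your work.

Option A: single server μ = 21.8 (M/M/1)
  ρ_A = 6.9/21.8 = 0.3165
  W_A = 1/(μ-λ) = 1/(21.8-6.9) = 1/14.90 = 0.06711

Option B: 2 servers μ = 11.7 (M/M/2)
  ρ_B = λ/(cμ) = 6.9/(2×11.7) = 0.2949
  Offered load a = λ/μ = cρ = 6.9/11.7 = 0.5897
  P₀ = [ Σₙ₌₀^1 aⁿ/n! + a^2/(2!(1-ρ)) ]⁻¹
  Σ = a^0/0! + a^1/1! = 1.0000 + 0.5897 = 1.5897
  a^2/(2!(1-ρ)) = 0.3478/(2 × 0.7051) = 0.2466
  P₀ = 1/(1.5897 + 0.2466) = 0.5446
  Lq = P₀·a^2·ρ / (2!(1-ρ)²) = 0.54455 × 0.34780 × 0.29487 / (2 × 0.49721) = 0.05616
  Wq_B = Lq/λ = 0.05616/6.9 = 0.008139
  W_B = Wq_B + 1/μ = 0.008139 + 0.08547 = 0.09361

Since W_A = 0.06711 < W_B = 0.09361, Option A (single fast server) has the shorter time in system.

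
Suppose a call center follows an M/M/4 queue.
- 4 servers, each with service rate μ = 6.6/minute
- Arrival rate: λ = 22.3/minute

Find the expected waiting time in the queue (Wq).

Traffic intensity: ρ = λ/(cμ) = 22.3/(4×6.6) = 0.8447
Since ρ = 0.8447 < 1, system is stable.
Offered load a = λ/μ = cρ = 22.3/6.6 = 3.3788
P₀ = [ Σₙ₌₀^3 aⁿ/n! + a^4/(4!(1-ρ)) ]⁻¹
Σ = a^0/0! + a^1/1! + a^2/2! + a^3/3! = 1.0000 + 3.3788 + 5.7081 + 6.4288 = 16.5157
a^4/(4!(1-ρ)) = 130.3298/(24 × 0.155303) = 34.9665
P₀ = 1/(16.5157 + 34.9665) = 0.01942
Lq = P₀·a^4·ρ / (4!(1-ρ)²) = 0.0194242 × 130.3298 × 0.844697 / (24 × 0.0241190) = 3.6942
Wq = Lq/λ = 3.6942/22.3 = 0.1657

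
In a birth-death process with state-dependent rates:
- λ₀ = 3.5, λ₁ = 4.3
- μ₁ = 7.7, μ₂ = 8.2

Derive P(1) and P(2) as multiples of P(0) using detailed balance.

Balance equations:
State 0: λ₀P₀ = μ₁P₁ → P₁ = (λ₀/μ₁)P₀ = (3.5/7.7)P₀ = 0.4545P₀
State 1: P₂ = (λ₀λ₁)/(μ₁μ₂)P₀ = (3.5×4.3)/(7.7×8.2)P₀ = 0.2384P₀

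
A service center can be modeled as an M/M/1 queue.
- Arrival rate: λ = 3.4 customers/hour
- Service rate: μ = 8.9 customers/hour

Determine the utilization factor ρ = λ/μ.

Server utilization: ρ = λ/μ
ρ = 3.4/8.9 = 0.3820
The server is busy 38.20% of the time.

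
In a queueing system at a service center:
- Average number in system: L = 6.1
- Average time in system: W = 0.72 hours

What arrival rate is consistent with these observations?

Little's Law: L = λW, so λ = L/W
λ = 6.1/0.72 = 8.4722 customers/hour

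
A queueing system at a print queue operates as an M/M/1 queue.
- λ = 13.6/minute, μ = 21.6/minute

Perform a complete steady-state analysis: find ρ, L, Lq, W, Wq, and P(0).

Step 1: ρ = λ/μ = 13.6/21.6 = 0.6296
Step 2: L = λ/(μ-λ) = 13.6/8.00 = 1.7000
Step 3: Lq = λ²/(μ(μ-λ)) = 184.96/(21.6×8.00) = 1.0704
Step 4: W = 1/(μ-λ) = 1/8.00 = 0.1250
Step 5: Wq = λ/(μ(μ-λ)) = 13.6/(21.6×8.00) = 0.07870
Step 6: P(0) = 1-ρ = 0.3704
Verify: L = λW = 13.6×0.1250 = 1.7000 ✔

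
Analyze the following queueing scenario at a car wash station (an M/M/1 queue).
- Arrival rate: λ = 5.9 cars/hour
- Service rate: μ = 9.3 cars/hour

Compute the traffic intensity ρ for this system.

Server utilization: ρ = λ/μ
ρ = 5.9/9.3 = 0.6344
The server is busy 63.44% of the time.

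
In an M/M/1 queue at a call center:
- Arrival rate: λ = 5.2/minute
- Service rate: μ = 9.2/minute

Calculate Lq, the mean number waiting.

ρ = λ/μ = 5.2/9.2 = 0.5652
For M/M/1: Lq = λ²/(μ(μ-λ))
Lq = 27.04/(9.2 × 4.00)
Lq = 0.7348 calls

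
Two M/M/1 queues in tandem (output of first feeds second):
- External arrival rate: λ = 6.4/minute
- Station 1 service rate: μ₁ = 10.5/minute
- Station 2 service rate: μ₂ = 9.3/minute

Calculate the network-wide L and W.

By Jackson's theorem, each station behaves as independent M/M/1.
Station 1: ρ₁ = 6.4/10.5 = 0.6095, L₁ = ρ₁/(1-ρ₁) = λ/(μ₁-λ) = 6.4/4.10 = 1.5610
Station 2: ρ₂ = 6.4/9.3 = 0.6882, L₂ = ρ₂/(1-ρ₂) = λ/(μ₂-λ) = 6.4/2.90 = 2.2069
Total: L = L₁ + L₂ = 1.5610 + 2.2069 = 3.7679
W = L/λ = 3.7679/6.4 = 0.5887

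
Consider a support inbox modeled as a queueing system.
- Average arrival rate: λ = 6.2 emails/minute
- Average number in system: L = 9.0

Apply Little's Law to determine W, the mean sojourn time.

Little's Law: L = λW, so W = L/λ
W = 9.0/6.2 = 1.4516 minutes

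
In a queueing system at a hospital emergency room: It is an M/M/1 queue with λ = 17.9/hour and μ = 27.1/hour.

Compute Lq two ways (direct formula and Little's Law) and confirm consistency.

Method 1 (direct): Lq = λ²/(μ(μ-λ)) = 320.41/(27.1 × 9.20) = 1.2851

Method 2 (Little's Law):
W = 1/(μ-λ) = 1/9.20 = 0.1086957
Wq = W - 1/μ = 0.1086957 - 0.03690037 = 0.071795
Lq = λWq = 17.9 × 0.071795 = 1.2851 ✔ (matches Method 1)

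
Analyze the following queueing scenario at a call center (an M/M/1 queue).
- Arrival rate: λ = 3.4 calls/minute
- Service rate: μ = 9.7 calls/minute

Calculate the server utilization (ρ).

Server utilization: ρ = λ/μ
ρ = 3.4/9.7 = 0.3505
The server is busy 35.05% of the time.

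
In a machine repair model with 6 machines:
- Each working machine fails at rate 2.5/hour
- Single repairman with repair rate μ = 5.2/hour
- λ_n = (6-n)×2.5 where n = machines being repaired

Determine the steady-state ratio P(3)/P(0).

P(3)/P(0) = ∏_{i=0}^{3-1} λ_i/μ_{i+1}
= (6-0)×2.5/5.2 × (6-1)×2.5/5.2 × (6-2)×2.5/5.2
= 13.3349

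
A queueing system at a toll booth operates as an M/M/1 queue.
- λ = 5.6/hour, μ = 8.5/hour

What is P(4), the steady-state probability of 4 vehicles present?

ρ = λ/μ = 5.6/8.5 = 0.65882
P(n) = (1-ρ)ρⁿ
P(4) = (1-0.65882) × 0.65882^4
P(4) = 0.3412 × 0.1884
P(4) = 0.06428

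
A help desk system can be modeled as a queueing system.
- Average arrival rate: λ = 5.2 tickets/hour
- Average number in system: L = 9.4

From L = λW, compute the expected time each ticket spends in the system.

Little's Law: L = λW, so W = L/λ
W = 9.4/5.2 = 1.8077 hours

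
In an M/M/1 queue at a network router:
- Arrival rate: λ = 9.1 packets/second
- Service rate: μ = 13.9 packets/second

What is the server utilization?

Server utilization: ρ = λ/μ
ρ = 9.1/13.9 = 0.6547
The server is busy 65.47% of the time.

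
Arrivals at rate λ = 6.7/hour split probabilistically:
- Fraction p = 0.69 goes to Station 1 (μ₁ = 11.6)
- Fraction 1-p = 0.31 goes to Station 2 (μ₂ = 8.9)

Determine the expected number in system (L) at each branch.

Effective rates: λ₁ = 6.7×0.69 = 4.623, λ₂ = 6.7×0.31 = 2.077
Station 1: ρ₁ = 4.623/11.6 = 0.39853, L₁ = ρ₁/(1-ρ₁) = 0.39853/(1-0.39853) = 0.6626
Station 2: ρ₂ = 2.077/8.9 = 0.23337, L₂ = ρ₂/(1-ρ₂) = 0.23337/(1-0.23337) = 0.3044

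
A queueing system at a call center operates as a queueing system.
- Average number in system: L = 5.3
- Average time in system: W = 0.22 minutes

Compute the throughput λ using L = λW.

Little's Law: L = λW, so λ = L/W
λ = 5.3/0.22 = 24.0909 calls/minute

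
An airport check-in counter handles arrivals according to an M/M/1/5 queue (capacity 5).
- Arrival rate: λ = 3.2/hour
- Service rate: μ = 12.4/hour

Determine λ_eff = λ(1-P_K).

ρ = λ/μ = 3.2/12.4 = 0.2580645
P₀ = (1-ρ)/(1-ρ^(K+1)) = (1-0.2580645)/(1-0.2580645^6) = 0.74194/0.99970 = 0.7422
P_K = P₀×ρ^K = 0.742155 × 0.2580645^5 = 0.742155 × 0.00114457 = 0.0008494
λ_eff = λ(1-P_K) = 3.2 × (1 - 0.0008494) = 3.2 × 0.99915 = 3.1973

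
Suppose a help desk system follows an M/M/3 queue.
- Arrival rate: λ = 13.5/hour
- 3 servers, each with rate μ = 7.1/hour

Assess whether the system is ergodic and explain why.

Stability requires ρ = λ/(cμ) < 1
ρ = 13.5/(3 × 7.1) = 13.5/21.30 = 0.6338
Since 0.6338 < 1, the system is STABLE.
The servers are busy 63.38% of the time.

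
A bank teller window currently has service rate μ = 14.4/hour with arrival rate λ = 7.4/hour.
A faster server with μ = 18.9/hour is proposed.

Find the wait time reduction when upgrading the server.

System 1: ρ₁ = 7.4/14.4 = 0.5139, W₁ = 1/(14.4-7.4) = 0.14286
System 2: ρ₂ = 7.4/18.9 = 0.3915, W₂ = 1/(18.9-7.4) = 0.086957
Improvement: (W₁-W₂)/W₁ = (0.14286-0.086957)/0.14286 = 39.13%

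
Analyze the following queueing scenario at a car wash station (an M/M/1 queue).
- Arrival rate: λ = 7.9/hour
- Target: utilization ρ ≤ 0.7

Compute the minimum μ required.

ρ = λ/μ, so μ = λ/ρ
μ ≥ 7.9/0.7 = 11.2857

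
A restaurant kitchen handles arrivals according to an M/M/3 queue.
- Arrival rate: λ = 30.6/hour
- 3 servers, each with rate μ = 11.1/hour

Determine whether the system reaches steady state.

Stability requires ρ = λ/(cμ) < 1
ρ = 30.6/(3 × 11.1) = 30.6/33.30 = 0.9189
Since 0.9189 < 1, the system is STABLE.
The servers are busy 91.89% of the time.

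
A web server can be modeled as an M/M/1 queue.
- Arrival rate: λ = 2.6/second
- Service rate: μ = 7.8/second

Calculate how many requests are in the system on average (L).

ρ = λ/μ = 2.6/7.8 = 0.3333
For M/M/1: L = λ/(μ-λ)
L = 2.6/(7.8-2.6) = 2.6/5.20
L = 0.5000 requests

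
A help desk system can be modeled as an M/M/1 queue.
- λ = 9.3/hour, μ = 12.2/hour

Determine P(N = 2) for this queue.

ρ = λ/μ = 9.3/12.2 = 0.7623
P(n) = (1-ρ)ρⁿ
P(2) = (1-0.7623) × 0.7623^2
P(2) = 0.2377 × 0.5811
P(2) = 0.1381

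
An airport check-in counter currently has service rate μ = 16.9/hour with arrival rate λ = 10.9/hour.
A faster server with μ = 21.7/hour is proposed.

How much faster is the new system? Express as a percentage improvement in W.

System 1: ρ₁ = 10.9/16.9 = 0.6450, W₁ = 1/(16.9-10.9) = 0.166667
System 2: ρ₂ = 10.9/21.7 = 0.5023, W₂ = 1/(21.7-10.9) = 0.0925926
Improvement: (W₁-W₂)/W₁ = (0.166667-0.0925926)/0.166667 = 44.44%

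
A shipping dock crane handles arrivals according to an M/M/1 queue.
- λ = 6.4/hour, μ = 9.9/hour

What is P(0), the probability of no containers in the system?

ρ = λ/μ = 6.4/9.9 = 0.6465
P(0) = 1 - ρ = 1 - 0.6465 = 0.3535
The server is idle 35.35% of the time.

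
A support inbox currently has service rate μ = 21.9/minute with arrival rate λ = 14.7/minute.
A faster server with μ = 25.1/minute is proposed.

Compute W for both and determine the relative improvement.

System 1: ρ₁ = 14.7/21.9 = 0.6712, W₁ = 1/(21.9-14.7) = 0.13889
System 2: ρ₂ = 14.7/25.1 = 0.5857, W₂ = 1/(25.1-14.7) = 0.096154
Improvement: (W₁-W₂)/W₁ = (0.13889-0.096154)/0.13889 = 30.77%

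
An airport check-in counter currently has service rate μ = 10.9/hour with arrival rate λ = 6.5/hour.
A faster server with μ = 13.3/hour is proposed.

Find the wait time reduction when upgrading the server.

System 1: ρ₁ = 6.5/10.9 = 0.5963, W₁ = 1/(10.9-6.5) = 0.22727
System 2: ρ₂ = 6.5/13.3 = 0.4887, W₂ = 1/(13.3-6.5) = 0.14706
Improvement: (W₁-W₂)/W₁ = (0.22727-0.14706)/0.22727 = 35.29%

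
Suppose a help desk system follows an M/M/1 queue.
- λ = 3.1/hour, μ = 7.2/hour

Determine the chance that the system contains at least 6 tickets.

ρ = λ/μ = 3.1/7.2 = 0.43056
P(N ≥ n) = ρⁿ
P(N ≥ 6) = 0.43056^6
P(N ≥ 6) = 0.006371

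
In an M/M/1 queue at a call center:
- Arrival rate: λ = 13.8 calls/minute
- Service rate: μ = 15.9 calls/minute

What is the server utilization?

Server utilization: ρ = λ/μ
ρ = 13.8/15.9 = 0.8679
The server is busy 86.79% of the time.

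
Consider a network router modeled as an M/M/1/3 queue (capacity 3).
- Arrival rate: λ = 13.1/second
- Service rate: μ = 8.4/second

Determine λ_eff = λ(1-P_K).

ρ = λ/μ = 13.1/8.4 = 1.5595
P₀ = (1-ρ)/(1-ρ^(K+1)) = (1-1.5595)/(1-1.5595^4) = -0.5595/-4.9148 = 0.1138
P_K = P₀×ρ^K = 0.11384 × 1.5595^3 = 0.11384 × 3.7928 = 0.4318
λ_eff = λ(1-P_K) = 13.1 × (1 - 0.43177) = 13.1 × 0.56823 = 7.4438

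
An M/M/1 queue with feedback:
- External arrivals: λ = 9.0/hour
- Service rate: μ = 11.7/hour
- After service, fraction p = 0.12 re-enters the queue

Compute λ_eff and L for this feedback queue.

Effective arrival rate: λ_eff = λ/(1-p) = 9.0/(1-0.12) = 9.0/0.88 = 10.227273
ρ = λ_eff/μ = 10.227273/11.7 = 0.8741259
L = ρ/(1-ρ) = 0.8741259/(1-0.8741259) = 6.9444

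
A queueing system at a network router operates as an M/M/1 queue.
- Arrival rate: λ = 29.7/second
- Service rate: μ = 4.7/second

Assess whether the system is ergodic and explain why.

Stability requires ρ = λ/(cμ) < 1
ρ = 29.7/(1 × 4.7) = 29.7/4.70 = 6.3191
Since 6.3191 ≥ 1, the system is UNSTABLE.
Queue grows without bound. Need μ > λ = 29.7.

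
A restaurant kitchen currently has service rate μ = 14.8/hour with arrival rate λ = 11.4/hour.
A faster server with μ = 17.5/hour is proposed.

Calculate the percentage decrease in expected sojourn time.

System 1: ρ₁ = 11.4/14.8 = 0.7703, W₁ = 1/(14.8-11.4) = 0.29412
System 2: ρ₂ = 11.4/17.5 = 0.6514, W₂ = 1/(17.5-11.4) = 0.16393
Improvement: (W₁-W₂)/W₁ = (0.29412-0.16393)/0.29412 = 44.26%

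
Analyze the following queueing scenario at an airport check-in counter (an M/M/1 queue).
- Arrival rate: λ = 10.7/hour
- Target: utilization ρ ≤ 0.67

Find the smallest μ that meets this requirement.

ρ = λ/μ, so μ = λ/ρ
μ ≥ 10.7/0.67 = 15.9701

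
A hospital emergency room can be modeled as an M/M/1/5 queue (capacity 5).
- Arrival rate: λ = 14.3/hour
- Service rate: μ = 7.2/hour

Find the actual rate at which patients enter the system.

ρ = λ/μ = 14.3/7.2 = 1.9861
P₀ = (1-ρ)/(1-ρ^(K+1)) = (1-1.9861)/(1-1.9861^6) = -0.9861/-60.3771 = 0.01633
P_K = P₀×ρ^K = 0.01633 × 1.9861^5 = 0.01633 × 30.9033 = 0.5047
λ_eff = λ(1-P_K) = 14.3 × (1 - 0.50473) = 14.3 × 0.49527 = 7.0824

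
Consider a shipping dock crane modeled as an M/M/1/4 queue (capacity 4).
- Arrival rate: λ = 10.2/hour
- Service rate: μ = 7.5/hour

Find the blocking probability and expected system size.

ρ = λ/μ = 10.2/7.5 = 1.3600
P₀ = (1-ρ)/(1-ρ^(K+1)) = (1-1.3600)/(1-1.3600^5) = -0.3600/-3.6526 = 0.09856
P_K = P₀×ρ^K = 0.09856 × 1.3600^4 = 0.09856 × 3.4210 = 0.3372
Blocking probability P_4 = 0.3372 (33.72%)
L = ρ[1 - (K+1)ρ^K + Kρ^(K+1)] / [(1-ρ)(1-ρ^(K+1))]
L = 1.3600 × (1 - 5×3.42102 + 4×4.65259) / ((1 - 1.3600) × (1 - 4.65259)) = 2.5911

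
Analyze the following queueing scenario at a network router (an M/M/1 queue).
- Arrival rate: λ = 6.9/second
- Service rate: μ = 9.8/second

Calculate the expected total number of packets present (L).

ρ = λ/μ = 6.9/9.8 = 0.7041
For M/M/1: L = λ/(μ-λ)
L = 6.9/(9.8-6.9) = 6.9/2.90
L = 2.3793 packets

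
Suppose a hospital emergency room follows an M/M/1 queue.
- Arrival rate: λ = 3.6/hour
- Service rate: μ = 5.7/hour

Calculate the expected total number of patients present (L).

ρ = λ/μ = 3.6/5.7 = 0.6316
For M/M/1: L = λ/(μ-λ)
L = 3.6/(5.7-3.6) = 3.6/2.10
L = 1.7143 patients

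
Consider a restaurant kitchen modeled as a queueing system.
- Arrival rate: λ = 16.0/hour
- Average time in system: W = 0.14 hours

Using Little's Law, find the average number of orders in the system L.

Little's Law: L = λW
L = 16.0 × 0.14 = 2.2400 orders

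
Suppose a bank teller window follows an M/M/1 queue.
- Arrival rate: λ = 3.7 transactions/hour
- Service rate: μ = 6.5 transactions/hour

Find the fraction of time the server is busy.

Server utilization: ρ = λ/μ
ρ = 3.7/6.5 = 0.5692
The server is busy 56.92% of the time.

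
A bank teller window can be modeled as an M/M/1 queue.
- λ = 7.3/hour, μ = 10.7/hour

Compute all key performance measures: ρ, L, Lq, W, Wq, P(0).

Step 1: ρ = λ/μ = 7.3/10.7 = 0.6822
Step 2: L = λ/(μ-λ) = 7.3/3.40 = 2.1471
Step 3: Lq = λ²/(μ(μ-λ)) = 53.29/(10.7×3.40) = 1.4648
Step 4: W = 1/(μ-λ) = 1/3.40 = 0.29412
Step 5: Wq = λ/(μ(μ-λ)) = 7.3/(10.7×3.40) = 0.2007
Step 6: P(0) = 1-ρ = 0.3178
Verify: L = λW = 7.3×0.29412 = 2.1471 ✔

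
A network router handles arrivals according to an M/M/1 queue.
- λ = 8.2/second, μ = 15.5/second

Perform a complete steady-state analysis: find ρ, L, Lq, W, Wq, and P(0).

Step 1: ρ = λ/μ = 8.2/15.5 = 0.5290
Step 2: L = λ/(μ-λ) = 8.2/7.30 = 1.1233
Step 3: Lq = λ²/(μ(μ-λ)) = 67.24/(15.5×7.30) = 0.5943
Step 4: W = 1/(μ-λ) = 1/7.30 = 0.13699
Step 5: Wq = λ/(μ(μ-λ)) = 8.2/(15.5×7.30) = 0.07247
Step 6: P(0) = 1-ρ = 0.4710
Verify: L = λW = 8.2×0.13699 = 1.1233 ✔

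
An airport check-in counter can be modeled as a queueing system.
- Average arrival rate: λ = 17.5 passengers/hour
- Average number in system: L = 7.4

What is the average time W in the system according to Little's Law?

Little's Law: L = λW, so W = L/λ
W = 7.4/17.5 = 0.4229 hours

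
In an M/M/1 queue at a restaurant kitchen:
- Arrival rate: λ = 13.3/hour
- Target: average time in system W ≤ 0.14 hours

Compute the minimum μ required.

For M/M/1: W = 1/(μ-λ)
Need W ≤ 0.14, so 1/(μ-λ) ≤ 0.14
μ - λ ≥ 1/0.14 = 7.1429
μ ≥ 13.3 + 7.1429 = 20.4429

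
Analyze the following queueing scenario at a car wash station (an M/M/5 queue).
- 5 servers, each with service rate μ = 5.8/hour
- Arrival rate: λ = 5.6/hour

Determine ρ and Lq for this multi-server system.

Traffic intensity: ρ = λ/(cμ) = 5.6/(5×5.8) = 0.1931
Since ρ = 0.1931 < 1, system is stable.
Offered load a = λ/μ = cρ = 5.6/5.8 = 0.9655
P₀ = [ Σₙ₌₀^4 aⁿ/n! + a^5/(5!(1-ρ)) ]⁻¹
Σ = a^0/0! + a^1/1! + a^2/2! + a^3/3! + a^4/4! = 1.0000 + 0.96552 + 0.46611 + 0.15001 + 0.036210 = 2.6179
a^5/(5!(1-ρ)) = 0.8391/(120 × 0.8069) = 0.008666
P₀ = 1/(2.6179 + 0.008666) = 0.3807
Lq = P₀·a^5·ρ / (5!(1-ρ)²) = 0.38073 × 0.83907 × 0.19310 / (120 × 0.65108) = 0.0007896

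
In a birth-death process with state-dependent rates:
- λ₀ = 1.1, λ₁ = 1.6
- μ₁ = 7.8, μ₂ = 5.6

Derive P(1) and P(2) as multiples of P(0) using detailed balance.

Balance equations:
State 0: λ₀P₀ = μ₁P₁ → P₁ = (λ₀/μ₁)P₀ = (1.1/7.8)P₀ = 0.1410P₀
State 1: P₂ = (λ₀λ₁)/(μ₁μ₂)P₀ = (1.1×1.6)/(7.8×5.6)P₀ = 0.04029P₀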